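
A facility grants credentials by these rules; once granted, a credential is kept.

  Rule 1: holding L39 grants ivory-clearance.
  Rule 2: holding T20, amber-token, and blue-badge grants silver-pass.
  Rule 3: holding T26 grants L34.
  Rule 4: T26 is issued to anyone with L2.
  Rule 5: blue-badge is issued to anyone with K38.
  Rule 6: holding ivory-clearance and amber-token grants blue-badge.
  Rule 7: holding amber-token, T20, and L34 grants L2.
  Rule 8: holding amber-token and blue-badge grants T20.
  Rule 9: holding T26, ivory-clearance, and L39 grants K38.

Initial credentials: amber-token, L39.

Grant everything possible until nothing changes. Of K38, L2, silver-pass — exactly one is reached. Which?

Holding L39 grants ivory-clearance (Rule 1).
Holding ivory-clearance and amber-token grants blue-badge (Rule 6).
Holding amber-token and blue-badge grants T20 (Rule 8).
Holding T20, amber-token, and blue-badge grants silver-pass (Rule 2).
L2 would need amber-token, T20, and L34 (Rule 7), but L34 is never granted. K38 would need T26, ivory-clearance, and L39 (Rule 9), but T26 is never granted.

silver-pass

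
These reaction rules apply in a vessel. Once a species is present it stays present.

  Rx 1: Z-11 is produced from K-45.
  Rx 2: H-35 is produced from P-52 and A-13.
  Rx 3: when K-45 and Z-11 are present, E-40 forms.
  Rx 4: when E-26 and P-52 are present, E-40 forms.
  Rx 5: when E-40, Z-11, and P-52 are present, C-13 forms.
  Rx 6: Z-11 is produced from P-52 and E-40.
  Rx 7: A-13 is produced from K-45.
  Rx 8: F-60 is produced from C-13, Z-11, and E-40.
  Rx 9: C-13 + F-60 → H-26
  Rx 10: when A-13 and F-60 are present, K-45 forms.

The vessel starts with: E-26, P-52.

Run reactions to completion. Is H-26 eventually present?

E-26 and P-52 present → E-40 forms (Rx 4).
P-52 and E-40 present → Z-11 forms (Rx 6).
E-40, Z-11, and P-52 present → C-13 forms (Rx 5).
C-13, Z-11, and E-40 present → F-60 forms (Rx 8).
C-13 and F-60 present → H-26 forms (Rx 9).

Yes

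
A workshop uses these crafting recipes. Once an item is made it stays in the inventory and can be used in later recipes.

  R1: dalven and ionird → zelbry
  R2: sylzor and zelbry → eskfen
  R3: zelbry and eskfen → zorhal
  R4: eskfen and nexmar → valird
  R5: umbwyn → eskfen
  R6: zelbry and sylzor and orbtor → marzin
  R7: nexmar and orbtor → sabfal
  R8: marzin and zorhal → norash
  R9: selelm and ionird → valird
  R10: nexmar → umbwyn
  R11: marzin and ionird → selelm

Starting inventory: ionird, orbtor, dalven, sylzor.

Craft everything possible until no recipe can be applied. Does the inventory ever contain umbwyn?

No

umbwyn would need nexmar (R10), but nexmar is never obtained.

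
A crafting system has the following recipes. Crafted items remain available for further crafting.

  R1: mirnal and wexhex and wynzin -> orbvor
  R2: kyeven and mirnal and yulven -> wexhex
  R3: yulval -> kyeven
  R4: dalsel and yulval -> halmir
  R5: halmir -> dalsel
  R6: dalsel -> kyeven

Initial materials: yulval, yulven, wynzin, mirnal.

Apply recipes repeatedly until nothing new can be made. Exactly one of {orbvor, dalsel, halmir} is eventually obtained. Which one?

yulval -> kyeven (R3).
kyeven and mirnal and yulven -> wexhex (R2).
Using R1, mirnal, wexhex, and wynzin make orbvor.
halmir would need dalsel and yulval (R4), but dalsel is never obtained. dalsel would need halmir (R5), but halmir is never obtained.

orbvor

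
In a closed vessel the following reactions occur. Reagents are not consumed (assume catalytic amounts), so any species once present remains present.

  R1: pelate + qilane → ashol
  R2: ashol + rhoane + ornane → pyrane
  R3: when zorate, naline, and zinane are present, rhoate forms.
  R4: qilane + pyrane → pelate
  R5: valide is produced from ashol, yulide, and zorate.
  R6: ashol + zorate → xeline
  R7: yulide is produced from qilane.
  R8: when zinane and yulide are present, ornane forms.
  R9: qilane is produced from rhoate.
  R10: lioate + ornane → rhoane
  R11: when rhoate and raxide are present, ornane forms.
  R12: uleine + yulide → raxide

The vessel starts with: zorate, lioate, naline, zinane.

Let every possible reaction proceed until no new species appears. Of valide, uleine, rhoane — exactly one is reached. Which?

rhoane

zorate, naline, and zinane present → rhoate forms (R3).
rhoate present → qilane forms (R9).
qilane present → yulide forms (R7).
zinane and yulide present → ornane forms (R8).
lioate and ornane present → rhoane forms (R10).
valide would need ashol, yulide, and zorate (R5), but ashol never forms. No rule produces uleine, and it is not given.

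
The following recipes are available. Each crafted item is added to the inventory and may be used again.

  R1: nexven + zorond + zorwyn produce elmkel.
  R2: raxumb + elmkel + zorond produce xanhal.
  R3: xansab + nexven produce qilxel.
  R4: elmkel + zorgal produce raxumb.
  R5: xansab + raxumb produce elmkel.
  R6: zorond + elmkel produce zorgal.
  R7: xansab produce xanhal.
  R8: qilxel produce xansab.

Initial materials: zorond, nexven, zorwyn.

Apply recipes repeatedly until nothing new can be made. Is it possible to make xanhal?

Yes

nexven + zorond + zorwyn → elmkel (R1).
Using R6, zorond and elmkel make zorgal.
elmkel + zorgal → raxumb (R4).
Using R2, raxumb, elmkel, and zorond make xanhal.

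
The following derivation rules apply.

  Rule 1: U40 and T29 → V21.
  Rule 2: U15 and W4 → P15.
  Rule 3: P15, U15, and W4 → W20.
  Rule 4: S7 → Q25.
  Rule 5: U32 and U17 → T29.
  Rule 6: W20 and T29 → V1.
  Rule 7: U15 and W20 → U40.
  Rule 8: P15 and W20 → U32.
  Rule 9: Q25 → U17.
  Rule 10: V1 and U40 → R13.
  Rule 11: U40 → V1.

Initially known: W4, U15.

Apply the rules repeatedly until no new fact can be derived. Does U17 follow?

U17 would need Q25 (Rule 9), but Q25 is never established.

No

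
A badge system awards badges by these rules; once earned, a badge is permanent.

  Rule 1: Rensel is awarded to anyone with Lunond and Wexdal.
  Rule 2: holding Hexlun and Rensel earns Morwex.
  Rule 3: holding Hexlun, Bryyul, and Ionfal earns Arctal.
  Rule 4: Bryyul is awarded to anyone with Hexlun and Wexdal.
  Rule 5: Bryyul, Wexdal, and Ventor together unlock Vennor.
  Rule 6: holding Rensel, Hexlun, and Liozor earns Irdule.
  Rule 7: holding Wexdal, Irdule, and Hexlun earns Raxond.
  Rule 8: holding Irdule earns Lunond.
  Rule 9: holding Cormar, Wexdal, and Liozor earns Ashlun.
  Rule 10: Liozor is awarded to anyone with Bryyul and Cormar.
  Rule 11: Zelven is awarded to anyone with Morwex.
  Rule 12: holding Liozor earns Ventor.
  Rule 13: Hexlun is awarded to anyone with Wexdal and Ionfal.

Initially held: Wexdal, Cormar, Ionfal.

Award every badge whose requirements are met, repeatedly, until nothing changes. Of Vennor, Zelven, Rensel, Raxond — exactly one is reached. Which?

With Wexdal and Ionfal, Hexlun is earned (Rule 13).
With Hexlun and Wexdal, Bryyul is earned (Rule 4).
With Bryyul and Cormar, Liozor is earned (Rule 10).
With Liozor, Ventor is earned (Rule 12).
With Bryyul, Wexdal, and Ventor, Vennor is earned (Rule 5).
Zelven would need Morwex (Rule 11), but Morwex is never earned. Raxond would need Wexdal, Irdule, and Hexlun (Rule 7), but Irdule is never earned. Rensel would need Lunond and Wexdal (Rule 1), but Lunond is never earned.

Vennor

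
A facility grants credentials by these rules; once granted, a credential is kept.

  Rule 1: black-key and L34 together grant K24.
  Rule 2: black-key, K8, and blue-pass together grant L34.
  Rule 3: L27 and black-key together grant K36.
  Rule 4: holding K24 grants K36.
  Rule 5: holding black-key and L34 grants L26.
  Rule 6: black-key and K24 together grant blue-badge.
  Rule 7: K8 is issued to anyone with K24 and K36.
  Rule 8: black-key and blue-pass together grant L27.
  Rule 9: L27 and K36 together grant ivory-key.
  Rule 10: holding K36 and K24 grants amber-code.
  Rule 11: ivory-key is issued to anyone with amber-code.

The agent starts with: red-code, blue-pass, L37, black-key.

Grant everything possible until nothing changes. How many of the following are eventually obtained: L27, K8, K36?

2

Holding black-key and blue-pass grants L27 (Rule 8).
Holding L27 and black-key grants K36 (Rule 3).
L27: reached.
K8 would need K24 and K36 (Rule 7), but K24 is never granted.
K36: reached.
Reached: L27 and K36 — 2 of the 3.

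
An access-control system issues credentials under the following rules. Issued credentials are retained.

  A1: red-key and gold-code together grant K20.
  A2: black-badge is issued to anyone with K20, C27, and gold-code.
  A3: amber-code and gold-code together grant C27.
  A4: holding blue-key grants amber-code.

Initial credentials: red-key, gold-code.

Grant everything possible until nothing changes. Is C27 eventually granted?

No

C27 would need amber-code and gold-code (A3), but amber-code is never granted.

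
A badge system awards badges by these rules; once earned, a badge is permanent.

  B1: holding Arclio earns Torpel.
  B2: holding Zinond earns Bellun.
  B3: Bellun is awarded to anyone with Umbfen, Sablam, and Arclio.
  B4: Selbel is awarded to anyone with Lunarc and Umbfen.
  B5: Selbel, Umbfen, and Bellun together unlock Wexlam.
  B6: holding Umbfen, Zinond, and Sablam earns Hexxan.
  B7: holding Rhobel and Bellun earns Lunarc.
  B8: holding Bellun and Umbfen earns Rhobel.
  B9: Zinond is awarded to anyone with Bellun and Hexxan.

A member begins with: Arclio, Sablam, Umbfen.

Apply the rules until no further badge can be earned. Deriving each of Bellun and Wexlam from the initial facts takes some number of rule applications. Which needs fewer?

Bellun: With Umbfen, Sablam, and Arclio, Bellun is earned (B3). [1 rule application]
Wexlam: With Umbfen, Sablam, and Arclio, Bellun is earned (B3). With Bellun and Umbfen, Rhobel is earned (B8). With Rhobel and Bellun, Lunarc is earned (B7). With Lunarc and Umbfen, Selbel is earned (B4). With Selbel, Umbfen, and Bellun, Wexlam is earned (B5). [5 rule applications]
Bellun needs fewer.

Bellun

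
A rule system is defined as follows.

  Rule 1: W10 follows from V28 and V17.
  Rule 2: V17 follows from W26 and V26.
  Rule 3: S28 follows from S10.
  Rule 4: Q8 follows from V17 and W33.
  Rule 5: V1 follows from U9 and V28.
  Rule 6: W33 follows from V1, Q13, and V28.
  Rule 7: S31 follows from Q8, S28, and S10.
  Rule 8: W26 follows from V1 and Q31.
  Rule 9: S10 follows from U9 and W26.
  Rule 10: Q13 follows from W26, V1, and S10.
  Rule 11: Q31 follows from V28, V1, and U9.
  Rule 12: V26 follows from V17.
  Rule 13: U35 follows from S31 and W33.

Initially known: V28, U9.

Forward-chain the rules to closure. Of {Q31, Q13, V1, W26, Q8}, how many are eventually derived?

From U9 and V28, Rule 5 gives V1.
V28, V1, and U9 hold, so Q31 follows (Rule 11).
V1 and Q31 hold, so W26 follows (Rule 8).
From U9 and W26, Rule 9 gives S10.
W26, V1, and S10 hold, so Q13 follows (Rule 10).
Q31: reached.
Q13: reached.
V1: reached.
W26: reached.
Q8 would need V17 and W33 (Rule 4), but V17 is never established.
Reached: Q31, Q13, V1, and W26 — 4 of the 5.

4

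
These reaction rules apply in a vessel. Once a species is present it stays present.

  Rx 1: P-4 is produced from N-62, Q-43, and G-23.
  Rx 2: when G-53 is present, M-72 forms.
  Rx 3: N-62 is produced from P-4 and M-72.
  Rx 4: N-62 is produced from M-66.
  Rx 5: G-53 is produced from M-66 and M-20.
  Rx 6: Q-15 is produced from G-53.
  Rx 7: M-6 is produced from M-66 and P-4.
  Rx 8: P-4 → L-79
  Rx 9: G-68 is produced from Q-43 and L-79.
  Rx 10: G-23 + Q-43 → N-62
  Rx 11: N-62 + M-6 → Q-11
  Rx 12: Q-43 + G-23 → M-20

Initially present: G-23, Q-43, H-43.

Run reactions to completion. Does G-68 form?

G-23 and Q-43 present → N-62 forms (Rx 10).
N-62, Q-43, and G-23 present → P-4 forms (Rx 1).
P-4 present → L-79 forms (Rx 8).
Q-43 and L-79 present → G-68 forms (Rx 9).

Yes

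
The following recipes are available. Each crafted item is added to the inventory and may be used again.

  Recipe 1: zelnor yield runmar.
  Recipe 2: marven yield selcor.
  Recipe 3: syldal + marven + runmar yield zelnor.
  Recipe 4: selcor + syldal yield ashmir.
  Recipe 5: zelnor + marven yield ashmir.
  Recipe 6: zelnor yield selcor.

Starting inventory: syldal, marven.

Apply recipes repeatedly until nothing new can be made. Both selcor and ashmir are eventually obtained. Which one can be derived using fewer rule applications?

selcor

selcor: marven → selcor (Recipe 2). [1 rule application]
ashmir: marven → selcor (Recipe 2). Using Recipe 4, selcor and syldal make ashmir. [2 rule applications]
selcor needs fewer.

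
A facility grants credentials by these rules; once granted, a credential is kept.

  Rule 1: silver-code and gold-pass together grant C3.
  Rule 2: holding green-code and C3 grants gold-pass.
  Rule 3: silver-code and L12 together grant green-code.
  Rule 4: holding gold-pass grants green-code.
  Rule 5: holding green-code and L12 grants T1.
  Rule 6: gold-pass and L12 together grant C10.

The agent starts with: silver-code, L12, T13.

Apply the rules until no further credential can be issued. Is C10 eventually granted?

C10 would need gold-pass and L12 (Rule 6), but gold-pass is never granted.

No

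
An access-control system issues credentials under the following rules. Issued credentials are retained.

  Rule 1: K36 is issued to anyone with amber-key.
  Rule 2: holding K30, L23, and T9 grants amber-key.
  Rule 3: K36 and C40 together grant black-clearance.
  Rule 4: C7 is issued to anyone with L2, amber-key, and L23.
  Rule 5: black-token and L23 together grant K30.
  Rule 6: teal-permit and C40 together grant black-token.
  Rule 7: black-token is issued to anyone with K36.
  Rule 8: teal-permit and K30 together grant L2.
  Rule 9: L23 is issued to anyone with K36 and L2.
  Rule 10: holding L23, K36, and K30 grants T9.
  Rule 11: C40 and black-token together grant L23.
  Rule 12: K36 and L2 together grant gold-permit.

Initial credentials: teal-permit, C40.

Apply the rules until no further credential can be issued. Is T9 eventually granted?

T9 would need L23, K36, and K30 (Rule 10), but K36 is never granted.

No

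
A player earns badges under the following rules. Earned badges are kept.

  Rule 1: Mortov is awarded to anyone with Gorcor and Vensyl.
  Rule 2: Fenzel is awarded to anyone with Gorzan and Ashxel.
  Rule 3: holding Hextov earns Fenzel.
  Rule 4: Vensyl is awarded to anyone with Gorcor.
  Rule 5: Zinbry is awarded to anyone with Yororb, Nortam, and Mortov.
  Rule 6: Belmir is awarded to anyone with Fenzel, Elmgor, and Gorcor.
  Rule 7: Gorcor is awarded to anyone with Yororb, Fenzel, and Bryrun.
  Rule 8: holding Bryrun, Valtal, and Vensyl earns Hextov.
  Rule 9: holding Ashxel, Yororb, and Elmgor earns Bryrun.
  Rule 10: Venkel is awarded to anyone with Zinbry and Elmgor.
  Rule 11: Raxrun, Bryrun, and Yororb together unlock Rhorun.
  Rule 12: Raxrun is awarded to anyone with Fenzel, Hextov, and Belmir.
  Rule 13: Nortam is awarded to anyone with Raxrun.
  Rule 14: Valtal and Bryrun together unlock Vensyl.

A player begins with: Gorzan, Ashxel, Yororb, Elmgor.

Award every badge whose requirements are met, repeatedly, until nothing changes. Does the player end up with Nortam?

No

Nortam would need Raxrun (Rule 13), but Raxrun is never earned.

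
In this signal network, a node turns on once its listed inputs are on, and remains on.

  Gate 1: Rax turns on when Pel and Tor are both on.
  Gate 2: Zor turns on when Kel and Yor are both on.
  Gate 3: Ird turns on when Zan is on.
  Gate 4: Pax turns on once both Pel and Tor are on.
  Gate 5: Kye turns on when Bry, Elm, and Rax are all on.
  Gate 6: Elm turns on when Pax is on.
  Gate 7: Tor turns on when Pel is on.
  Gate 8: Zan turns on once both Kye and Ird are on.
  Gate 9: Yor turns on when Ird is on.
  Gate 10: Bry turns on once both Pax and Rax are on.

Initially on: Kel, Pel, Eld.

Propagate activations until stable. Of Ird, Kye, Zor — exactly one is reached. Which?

Kye

Gate 7: Pel on → Tor on.
Pel and Tor are on, so Rax turns on (Gate 1).
Gate 4: Pel and Tor on → Pax on.
Gate 10: Pax and Rax on → Bry on.
Pax is on, so Elm turns on (Gate 6).
Gate 5: Bry, Elm, and Rax on → Kye on.
Zor would need Kel and Yor (Gate 2), but Yor never turns on. Ird would need Zan (Gate 3), but Zan never turns on.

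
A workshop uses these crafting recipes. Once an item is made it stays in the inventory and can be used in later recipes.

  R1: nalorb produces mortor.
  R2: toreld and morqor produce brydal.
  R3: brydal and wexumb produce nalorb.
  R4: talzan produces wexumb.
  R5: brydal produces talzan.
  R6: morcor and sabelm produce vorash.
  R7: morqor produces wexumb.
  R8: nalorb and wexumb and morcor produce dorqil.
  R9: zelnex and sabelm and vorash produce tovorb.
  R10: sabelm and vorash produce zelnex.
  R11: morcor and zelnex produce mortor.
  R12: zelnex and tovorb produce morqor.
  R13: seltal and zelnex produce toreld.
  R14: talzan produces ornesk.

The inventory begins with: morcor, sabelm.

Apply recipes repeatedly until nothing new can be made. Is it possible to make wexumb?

Yes

morcor and sabelm → vorash (R6).
Using R10, sabelm and vorash make zelnex.
zelnex and sabelm and vorash → tovorb (R9).
Using R12, zelnex and tovorb make morqor.
Using R7, morqor makes wexumb.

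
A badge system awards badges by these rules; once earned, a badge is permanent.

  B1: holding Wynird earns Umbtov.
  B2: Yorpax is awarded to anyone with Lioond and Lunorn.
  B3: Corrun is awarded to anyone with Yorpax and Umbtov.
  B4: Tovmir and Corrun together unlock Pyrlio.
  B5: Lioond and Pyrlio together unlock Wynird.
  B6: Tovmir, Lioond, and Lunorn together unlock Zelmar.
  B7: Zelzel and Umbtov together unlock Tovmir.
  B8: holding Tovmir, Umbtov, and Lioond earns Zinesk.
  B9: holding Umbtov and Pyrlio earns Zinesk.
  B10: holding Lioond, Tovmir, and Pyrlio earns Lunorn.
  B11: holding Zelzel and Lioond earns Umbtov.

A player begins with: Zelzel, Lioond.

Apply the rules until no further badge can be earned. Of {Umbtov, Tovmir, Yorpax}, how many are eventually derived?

With Zelzel and Lioond, Umbtov is earned (B11).
With Zelzel and Umbtov, Tovmir is earned (B7).
Umbtov: reached.
Tovmir: reached.
Yorpax would need Lioond and Lunorn (B2), but Lunorn is never earned.
Reached: Umbtov and Tovmir — 2 of the 3.

2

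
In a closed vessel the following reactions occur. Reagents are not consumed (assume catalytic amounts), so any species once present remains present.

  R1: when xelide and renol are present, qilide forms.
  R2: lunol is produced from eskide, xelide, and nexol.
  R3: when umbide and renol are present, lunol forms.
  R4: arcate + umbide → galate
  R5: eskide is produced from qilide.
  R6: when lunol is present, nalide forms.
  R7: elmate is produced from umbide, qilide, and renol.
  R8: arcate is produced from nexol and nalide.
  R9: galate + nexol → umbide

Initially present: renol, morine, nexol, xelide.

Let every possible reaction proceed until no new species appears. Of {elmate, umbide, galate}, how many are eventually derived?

0

elmate would need umbide, qilide, and renol (R7), but umbide never forms.
umbide would need galate and nexol (R9), but galate never forms.
galate would need arcate and umbide (R4), but umbide never forms.
None of the 3 are reached.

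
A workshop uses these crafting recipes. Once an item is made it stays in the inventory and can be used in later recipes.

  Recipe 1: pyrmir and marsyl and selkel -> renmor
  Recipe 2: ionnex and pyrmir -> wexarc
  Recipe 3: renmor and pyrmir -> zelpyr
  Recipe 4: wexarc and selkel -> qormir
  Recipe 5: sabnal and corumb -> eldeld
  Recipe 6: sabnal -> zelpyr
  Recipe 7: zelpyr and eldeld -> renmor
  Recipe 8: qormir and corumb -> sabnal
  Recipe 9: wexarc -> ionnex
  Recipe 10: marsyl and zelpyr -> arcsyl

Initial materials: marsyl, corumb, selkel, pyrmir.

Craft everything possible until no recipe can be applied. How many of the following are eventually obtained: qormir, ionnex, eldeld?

0

qormir would need wexarc and selkel (Recipe 4), but wexarc is never obtained.
ionnex would need wexarc (Recipe 9), but wexarc is never obtained.
eldeld would need sabnal and corumb (Recipe 5), but sabnal is never obtained.
None of the 3 are reached.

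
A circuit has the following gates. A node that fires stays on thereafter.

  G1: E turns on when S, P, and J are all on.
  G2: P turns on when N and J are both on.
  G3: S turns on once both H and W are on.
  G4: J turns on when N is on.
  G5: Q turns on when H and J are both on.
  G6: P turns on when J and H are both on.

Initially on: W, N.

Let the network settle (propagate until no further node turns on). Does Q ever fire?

No

Q would need H and J (G5), but H never turns on.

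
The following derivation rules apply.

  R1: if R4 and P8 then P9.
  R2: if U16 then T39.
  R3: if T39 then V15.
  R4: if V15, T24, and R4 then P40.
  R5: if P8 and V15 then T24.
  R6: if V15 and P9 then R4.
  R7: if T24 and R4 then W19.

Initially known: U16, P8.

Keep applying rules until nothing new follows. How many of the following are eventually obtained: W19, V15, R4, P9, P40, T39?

2

From U16, R2 gives T39.
T39 holds, so V15 follows (R3).
W19 would need T24 and R4 (R7), but R4 is never established.
V15: reached.
R4 would need V15 and P9 (R6), but P9 is never established.
P9 would need R4 and P8 (R1), but R4 is never established.
P40 would need V15, T24, and R4 (R4), but R4 is never established.
T39: reached.
Reached: V15 and T39 — 2 of the 6.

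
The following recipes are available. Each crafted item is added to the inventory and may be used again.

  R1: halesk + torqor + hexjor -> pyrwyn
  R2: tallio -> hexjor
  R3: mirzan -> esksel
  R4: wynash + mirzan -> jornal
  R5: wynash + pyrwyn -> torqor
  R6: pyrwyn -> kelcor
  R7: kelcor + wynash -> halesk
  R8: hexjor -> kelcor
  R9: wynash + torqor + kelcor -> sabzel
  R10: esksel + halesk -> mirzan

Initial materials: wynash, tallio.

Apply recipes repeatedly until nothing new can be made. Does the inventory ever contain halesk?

Using R2, tallio makes hexjor.
hexjor -> kelcor (R8).
kelcor + wynash -> halesk (R7).

Yes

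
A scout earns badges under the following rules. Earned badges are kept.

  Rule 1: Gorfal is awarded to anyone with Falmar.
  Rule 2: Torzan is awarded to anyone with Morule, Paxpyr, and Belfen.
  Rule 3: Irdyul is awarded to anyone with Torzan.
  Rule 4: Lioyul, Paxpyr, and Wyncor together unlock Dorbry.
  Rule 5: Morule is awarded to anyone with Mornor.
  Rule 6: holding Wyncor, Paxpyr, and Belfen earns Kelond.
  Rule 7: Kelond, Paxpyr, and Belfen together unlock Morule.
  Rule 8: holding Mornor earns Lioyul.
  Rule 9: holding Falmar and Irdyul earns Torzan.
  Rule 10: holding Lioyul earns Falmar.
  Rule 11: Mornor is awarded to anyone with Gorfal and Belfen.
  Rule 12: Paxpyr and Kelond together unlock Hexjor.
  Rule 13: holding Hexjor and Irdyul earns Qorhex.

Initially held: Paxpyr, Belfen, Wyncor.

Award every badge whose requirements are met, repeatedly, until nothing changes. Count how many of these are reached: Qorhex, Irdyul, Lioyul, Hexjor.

With Wyncor, Paxpyr, and Belfen, Kelond is earned (Rule 6).
With Paxpyr and Kelond, Hexjor is earned (Rule 12).
With Kelond, Paxpyr, and Belfen, Morule is earned (Rule 7).
With Morule, Paxpyr, and Belfen, Torzan is earned (Rule 2).
With Torzan, Irdyul is earned (Rule 3).
With Hexjor and Irdyul, Qorhex is earned (Rule 13).
Qorhex: reached.
Irdyul: reached.
Lioyul would need Mornor (Rule 8), but Mornor is never earned.
Hexjor: reached.
Reached: Qorhex, Irdyul, and Hexjor — 3 of the 4.

3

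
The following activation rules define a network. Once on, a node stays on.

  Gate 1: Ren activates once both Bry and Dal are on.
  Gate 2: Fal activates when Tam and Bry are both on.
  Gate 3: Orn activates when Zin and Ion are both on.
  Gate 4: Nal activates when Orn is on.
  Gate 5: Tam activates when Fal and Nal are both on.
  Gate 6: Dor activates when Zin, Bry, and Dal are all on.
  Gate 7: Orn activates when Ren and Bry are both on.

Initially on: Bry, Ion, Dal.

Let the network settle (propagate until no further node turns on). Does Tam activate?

Tam would need Fal and Nal (Gate 5), but Fal never turns on.

No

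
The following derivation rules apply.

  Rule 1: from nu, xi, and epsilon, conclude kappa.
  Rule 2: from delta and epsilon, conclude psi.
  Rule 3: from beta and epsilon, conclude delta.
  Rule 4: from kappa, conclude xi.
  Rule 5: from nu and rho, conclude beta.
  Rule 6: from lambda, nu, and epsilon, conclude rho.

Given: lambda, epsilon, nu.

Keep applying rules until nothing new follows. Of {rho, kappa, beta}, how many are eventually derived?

2

lambda, nu, and epsilon hold, so rho follows (Rule 6).
From nu and rho, Rule 5 gives beta.
rho: reached.
kappa would need nu, xi, and epsilon (Rule 1), but xi is never established.
beta: reached.
Reached: rho and beta — 2 of the 3.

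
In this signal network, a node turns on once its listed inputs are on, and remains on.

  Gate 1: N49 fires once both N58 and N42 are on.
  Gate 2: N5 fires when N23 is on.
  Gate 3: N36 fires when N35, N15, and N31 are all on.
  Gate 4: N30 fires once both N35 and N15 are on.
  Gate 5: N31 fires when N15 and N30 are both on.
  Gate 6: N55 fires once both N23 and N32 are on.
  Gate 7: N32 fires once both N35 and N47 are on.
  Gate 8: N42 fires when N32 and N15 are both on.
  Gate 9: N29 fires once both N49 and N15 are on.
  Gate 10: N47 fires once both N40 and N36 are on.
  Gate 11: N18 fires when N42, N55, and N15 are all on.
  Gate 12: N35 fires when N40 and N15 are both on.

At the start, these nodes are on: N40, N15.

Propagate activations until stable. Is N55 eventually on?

N55 would need N23 and N32 (Gate 6), but N23 never turns on.

No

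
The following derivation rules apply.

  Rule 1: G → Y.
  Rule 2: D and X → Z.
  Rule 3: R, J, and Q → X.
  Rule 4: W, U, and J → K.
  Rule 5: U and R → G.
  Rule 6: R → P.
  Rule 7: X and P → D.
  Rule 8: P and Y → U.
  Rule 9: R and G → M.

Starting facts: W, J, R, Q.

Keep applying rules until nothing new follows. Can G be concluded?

G would need U and R (Rule 5), but U is never established.

No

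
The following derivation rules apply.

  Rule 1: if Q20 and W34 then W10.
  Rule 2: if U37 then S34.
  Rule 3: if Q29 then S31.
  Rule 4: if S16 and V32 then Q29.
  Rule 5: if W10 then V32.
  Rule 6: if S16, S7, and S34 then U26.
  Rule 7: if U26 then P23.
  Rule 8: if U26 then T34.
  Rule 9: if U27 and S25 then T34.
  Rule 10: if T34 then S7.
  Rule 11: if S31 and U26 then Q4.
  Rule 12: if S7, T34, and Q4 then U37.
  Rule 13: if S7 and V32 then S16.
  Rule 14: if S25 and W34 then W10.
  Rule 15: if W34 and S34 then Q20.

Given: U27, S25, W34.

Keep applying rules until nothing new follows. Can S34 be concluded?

No

S34 would need U37 (Rule 2), but U37 is never established.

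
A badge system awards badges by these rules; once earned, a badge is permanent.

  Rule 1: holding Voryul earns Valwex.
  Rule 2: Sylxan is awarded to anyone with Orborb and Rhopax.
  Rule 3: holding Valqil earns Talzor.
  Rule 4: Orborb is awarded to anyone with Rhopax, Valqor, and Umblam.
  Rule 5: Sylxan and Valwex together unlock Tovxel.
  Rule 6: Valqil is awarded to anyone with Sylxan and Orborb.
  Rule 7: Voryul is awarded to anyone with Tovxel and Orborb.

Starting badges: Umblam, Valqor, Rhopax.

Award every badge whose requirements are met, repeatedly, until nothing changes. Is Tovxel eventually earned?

No

Tovxel would need Sylxan and Valwex (Rule 5), but Valwex is never earned.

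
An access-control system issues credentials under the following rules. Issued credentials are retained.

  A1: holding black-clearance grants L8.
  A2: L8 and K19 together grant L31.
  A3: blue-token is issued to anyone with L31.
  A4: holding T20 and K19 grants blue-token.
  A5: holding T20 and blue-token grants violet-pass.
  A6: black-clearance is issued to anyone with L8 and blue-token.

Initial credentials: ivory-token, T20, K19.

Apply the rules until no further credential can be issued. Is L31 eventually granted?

No

L31 would need L8 and K19 (A2), but L8 is never granted.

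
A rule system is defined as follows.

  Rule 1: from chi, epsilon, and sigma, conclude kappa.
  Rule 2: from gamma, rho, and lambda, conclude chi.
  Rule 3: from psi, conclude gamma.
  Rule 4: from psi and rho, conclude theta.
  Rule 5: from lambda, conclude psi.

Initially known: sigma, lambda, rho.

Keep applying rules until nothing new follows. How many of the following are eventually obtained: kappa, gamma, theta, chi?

From lambda, Rule 5 gives psi.
From psi and rho, Rule 4 gives theta.
From psi, Rule 3 gives gamma.
From gamma, rho, and lambda, Rule 2 gives chi.
kappa would need chi, epsilon, and sigma (Rule 1), but epsilon is never established.
gamma: reached.
theta: reached.
chi: reached.
Reached: gamma, theta, and chi — 3 of the 4.

3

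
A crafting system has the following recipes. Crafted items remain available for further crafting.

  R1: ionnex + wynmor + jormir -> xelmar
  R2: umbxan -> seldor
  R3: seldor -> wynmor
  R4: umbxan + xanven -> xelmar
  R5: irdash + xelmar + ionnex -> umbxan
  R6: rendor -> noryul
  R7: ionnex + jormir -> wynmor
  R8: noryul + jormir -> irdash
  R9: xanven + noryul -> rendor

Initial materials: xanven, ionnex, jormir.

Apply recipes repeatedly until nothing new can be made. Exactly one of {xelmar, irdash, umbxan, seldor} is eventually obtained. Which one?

Using R7, ionnex and jormir make wynmor.
Using R1, ionnex, wynmor, and jormir make xelmar.
umbxan would need irdash, xelmar, and ionnex (R5), but irdash is never obtained. irdash would need noryul and jormir (R8), but noryul is never obtained. seldor would need umbxan (R2), but umbxan is never obtained.

xelmar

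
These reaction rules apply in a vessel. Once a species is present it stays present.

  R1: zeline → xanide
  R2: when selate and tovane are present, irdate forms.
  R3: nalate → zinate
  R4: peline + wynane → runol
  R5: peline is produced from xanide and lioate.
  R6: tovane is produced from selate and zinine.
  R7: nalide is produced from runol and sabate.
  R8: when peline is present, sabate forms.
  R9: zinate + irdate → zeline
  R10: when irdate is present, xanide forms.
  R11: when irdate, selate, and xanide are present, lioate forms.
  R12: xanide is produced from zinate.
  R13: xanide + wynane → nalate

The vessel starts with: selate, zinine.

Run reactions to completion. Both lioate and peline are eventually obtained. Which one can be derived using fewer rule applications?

lioate: selate and zinine present → tovane forms (R6). selate and tovane present → irdate forms (R2). irdate present → xanide forms (R10). irdate, selate, and xanide present → lioate forms (R11). [4 rule applications]
peline: selate and zinine present → tovane forms (R6). selate and tovane present → irdate forms (R2). irdate present → xanide forms (R10). irdate, selate, and xanide present → lioate forms (R11). xanide and lioate present → peline forms (R5). [5 rule applications]
lioate needs fewer.

lioate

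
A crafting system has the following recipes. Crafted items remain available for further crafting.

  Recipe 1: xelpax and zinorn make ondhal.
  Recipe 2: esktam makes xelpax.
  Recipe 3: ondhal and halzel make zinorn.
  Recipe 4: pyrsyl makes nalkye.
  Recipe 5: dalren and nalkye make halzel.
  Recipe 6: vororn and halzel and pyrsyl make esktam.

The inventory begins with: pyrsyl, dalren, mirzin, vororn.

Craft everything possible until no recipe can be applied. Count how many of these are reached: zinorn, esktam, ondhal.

pyrsyl → nalkye (Recipe 4).
Using Recipe 5, dalren and nalkye make halzel.
Using Recipe 6, vororn, halzel, and pyrsyl make esktam.
zinorn would need ondhal and halzel (Recipe 3), but ondhal is never obtained.
esktam: reached.
ondhal would need xelpax and zinorn (Recipe 1), but zinorn is never obtained.
Reached: esktam — 1 of the 3.

1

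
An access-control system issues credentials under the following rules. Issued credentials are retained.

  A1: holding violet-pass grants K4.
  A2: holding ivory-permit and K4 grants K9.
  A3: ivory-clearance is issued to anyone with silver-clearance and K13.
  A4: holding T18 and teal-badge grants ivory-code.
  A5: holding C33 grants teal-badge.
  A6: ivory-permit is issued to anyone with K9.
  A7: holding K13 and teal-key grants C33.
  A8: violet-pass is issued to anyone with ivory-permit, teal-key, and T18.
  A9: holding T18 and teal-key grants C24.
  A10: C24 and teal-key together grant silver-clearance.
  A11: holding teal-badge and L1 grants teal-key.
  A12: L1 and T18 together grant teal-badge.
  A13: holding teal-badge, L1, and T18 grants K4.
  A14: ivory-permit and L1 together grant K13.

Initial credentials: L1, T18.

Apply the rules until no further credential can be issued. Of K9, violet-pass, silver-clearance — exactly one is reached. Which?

silver-clearance

Holding L1 and T18 grants teal-badge (A12).
Holding teal-badge and L1 grants teal-key (A11).
Holding T18 and teal-key grants C24 (A9).
Holding C24 and teal-key grants silver-clearance (A10).
violet-pass would need ivory-permit, teal-key, and T18 (A8), but ivory-permit is never granted. K9 would need ivory-permit and K4 (A2), but ivory-permit is never granted.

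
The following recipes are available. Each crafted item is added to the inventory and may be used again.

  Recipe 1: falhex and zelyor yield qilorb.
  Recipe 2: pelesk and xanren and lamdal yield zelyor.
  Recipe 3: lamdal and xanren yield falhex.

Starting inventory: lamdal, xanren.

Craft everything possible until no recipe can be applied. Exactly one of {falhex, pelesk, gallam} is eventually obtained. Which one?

lamdal and xanren → falhex (Recipe 3).
No rule produces gallam, and it is not given. No rule produces pelesk, and it is not given.

falhex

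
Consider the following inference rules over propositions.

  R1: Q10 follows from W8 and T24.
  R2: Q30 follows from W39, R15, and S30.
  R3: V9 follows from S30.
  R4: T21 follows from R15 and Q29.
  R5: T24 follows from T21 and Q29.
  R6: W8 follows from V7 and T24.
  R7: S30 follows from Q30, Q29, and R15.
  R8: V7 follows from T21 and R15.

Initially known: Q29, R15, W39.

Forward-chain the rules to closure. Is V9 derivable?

V9 would need S30 (R3), but S30 is never established.

No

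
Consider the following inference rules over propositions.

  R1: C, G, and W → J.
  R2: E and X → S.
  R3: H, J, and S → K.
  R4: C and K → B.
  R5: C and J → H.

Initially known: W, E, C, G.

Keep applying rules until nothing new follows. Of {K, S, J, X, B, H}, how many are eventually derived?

From C, G, and W, R1 gives J.
From C and J, R5 gives H.
K would need H, J, and S (R3), but S is never established.
S would need E and X (R2), but X is never established.
J: reached.
No rule produces X, and it is not given.
B would need C and K (R4), but K is never established.
H: reached.
Reached: J and H — 2 of the 6.

2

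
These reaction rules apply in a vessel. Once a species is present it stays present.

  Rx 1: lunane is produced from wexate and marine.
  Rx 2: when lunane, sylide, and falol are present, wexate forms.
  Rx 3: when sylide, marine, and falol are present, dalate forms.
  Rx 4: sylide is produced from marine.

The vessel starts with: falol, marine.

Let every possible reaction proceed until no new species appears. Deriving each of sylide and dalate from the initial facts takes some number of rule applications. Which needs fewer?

sylide

sylide: marine present → sylide forms (Rx 4). [1 rule application]
dalate: marine present → sylide forms (Rx 4). sylide, marine, and falol present → dalate forms (Rx 3). [2 rule applications]
sylide needs fewer.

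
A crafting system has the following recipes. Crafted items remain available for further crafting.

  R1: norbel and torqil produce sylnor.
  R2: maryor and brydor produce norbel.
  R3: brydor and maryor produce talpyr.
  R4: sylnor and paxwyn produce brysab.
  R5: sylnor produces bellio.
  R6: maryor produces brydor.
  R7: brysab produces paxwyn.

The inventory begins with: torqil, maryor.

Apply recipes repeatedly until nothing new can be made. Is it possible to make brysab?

brysab would need sylnor and paxwyn (R4), but paxwyn is never obtained.

No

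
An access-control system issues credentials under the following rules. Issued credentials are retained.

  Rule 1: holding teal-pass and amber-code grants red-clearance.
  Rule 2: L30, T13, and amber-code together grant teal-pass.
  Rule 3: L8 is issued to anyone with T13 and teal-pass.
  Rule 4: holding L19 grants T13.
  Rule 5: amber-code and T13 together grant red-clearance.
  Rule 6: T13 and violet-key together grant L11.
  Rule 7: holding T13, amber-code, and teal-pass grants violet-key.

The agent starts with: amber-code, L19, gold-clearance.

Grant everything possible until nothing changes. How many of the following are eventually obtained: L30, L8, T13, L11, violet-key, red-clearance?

Holding L19 grants T13 (Rule 4).
Holding amber-code and T13 grants red-clearance (Rule 5).
No rule produces L30, and it is not given.
L8 would need T13 and teal-pass (Rule 3), but teal-pass is never granted.
T13: reached.
L11 would need T13 and violet-key (Rule 6), but violet-key is never granted.
violet-key would need T13, amber-code, and teal-pass (Rule 7), but teal-pass is never granted.
red-clearance: reached.
Reached: T13 and red-clearance — 2 of the 6.

2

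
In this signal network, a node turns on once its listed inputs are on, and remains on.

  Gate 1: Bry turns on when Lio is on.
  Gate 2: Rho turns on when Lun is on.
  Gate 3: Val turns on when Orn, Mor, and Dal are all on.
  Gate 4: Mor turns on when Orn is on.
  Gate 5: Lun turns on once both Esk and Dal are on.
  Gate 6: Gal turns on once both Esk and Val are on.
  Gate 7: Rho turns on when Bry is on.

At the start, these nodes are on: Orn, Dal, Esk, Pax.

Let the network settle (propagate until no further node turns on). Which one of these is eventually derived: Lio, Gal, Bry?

Gal

Gate 4: Orn on → Mor on.
Gate 3: Orn, Mor, and Dal on → Val on.
Gate 6: Esk and Val on → Gal on.
No rule produces Lio, and it is not given. Bry would need Lio (Gate 1), but Lio never turns on.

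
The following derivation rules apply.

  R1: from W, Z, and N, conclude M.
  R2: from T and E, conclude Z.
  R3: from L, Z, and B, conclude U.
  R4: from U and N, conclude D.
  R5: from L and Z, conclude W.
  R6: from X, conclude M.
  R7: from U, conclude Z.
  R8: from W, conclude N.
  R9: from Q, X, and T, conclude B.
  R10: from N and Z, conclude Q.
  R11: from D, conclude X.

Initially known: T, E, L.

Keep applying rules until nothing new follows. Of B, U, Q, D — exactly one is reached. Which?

From T and E, R2 gives Z.
From L and Z, R5 gives W.
From W, R8 gives N.
N and Z hold, so Q follows (R10).
D would need U and N (R4), but U is never established. U would need L, Z, and B (R3), but B is never established. B would need Q, X, and T (R9), but X is never established.

Q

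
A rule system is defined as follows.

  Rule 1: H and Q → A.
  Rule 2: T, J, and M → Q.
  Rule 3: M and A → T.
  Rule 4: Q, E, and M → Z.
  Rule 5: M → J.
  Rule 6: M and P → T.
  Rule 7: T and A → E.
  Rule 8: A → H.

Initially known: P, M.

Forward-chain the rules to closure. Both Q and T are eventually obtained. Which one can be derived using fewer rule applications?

T

T: From M and P, Rule 6 gives T. [1 rule application]
Q: From M and P, Rule 6 gives T. From M, Rule 5 gives J. T, J, and M hold, so Q follows (Rule 2). [3 rule applications]
T needs fewer.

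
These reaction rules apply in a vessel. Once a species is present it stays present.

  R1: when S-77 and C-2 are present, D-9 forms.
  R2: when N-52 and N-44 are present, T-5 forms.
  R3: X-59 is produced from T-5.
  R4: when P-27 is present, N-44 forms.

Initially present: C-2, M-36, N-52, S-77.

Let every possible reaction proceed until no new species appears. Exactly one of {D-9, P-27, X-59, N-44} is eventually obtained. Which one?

S-77 and C-2 present → D-9 forms (R1).
X-59 would need T-5 (R3), but T-5 never forms. N-44 would need P-27 (R4), but P-27 never forms. No rule produces P-27, and it is not given.

D-9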